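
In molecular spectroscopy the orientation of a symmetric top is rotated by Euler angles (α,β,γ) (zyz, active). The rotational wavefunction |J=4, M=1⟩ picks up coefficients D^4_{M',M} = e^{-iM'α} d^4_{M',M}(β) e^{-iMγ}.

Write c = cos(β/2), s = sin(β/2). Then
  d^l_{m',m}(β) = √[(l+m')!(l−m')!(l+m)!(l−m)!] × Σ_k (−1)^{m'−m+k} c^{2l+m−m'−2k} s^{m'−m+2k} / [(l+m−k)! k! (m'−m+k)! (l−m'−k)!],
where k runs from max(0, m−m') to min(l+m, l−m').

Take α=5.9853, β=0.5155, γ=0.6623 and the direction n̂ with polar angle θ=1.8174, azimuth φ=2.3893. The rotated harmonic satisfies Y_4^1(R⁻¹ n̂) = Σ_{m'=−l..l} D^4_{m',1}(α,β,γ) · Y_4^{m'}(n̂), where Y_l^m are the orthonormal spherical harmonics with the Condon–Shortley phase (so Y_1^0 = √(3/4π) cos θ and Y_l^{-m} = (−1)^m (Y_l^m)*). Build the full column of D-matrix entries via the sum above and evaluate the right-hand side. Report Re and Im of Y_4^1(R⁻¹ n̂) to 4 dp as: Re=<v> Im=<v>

Need the full column D^4_{m',1} for m'=−4..4 at α=5.9853, β=0.5155, γ=0.6623.
cos(β/2)=0.966966, sin(β/2)=0.254906
d^4_{-4,1}: single k=5 term ⇒ +0.007282;  D = -0.002034-0.006992i
d^4_{-3,1}: k∈[4..5] ⇒ +0.048829 -0.002036 = +0.046793;  D = +0.000694-0.046788i
d^4_{-2,1}: k∈[3..5] ⇒ +0.198020 -0.020641 +0.000287 = +0.177665;  D = +0.054659-0.169048i
d^4_{-1,1}: k∈[2..5] ⇒ +0.531160 -0.110735 +0.003848 -0.000018 = +0.424256;  D = +0.243255-0.347592i
d^4_{0,1}: k∈[1..4] ⇒ +0.901099 -0.375716 +0.026109 -0.000302 = +0.551190;  D = +0.434657-0.338944i
d^4_{1,1}: k∈[0..3] ⇒ +0.764345 -0.796740 +0.110735 -0.002565 = +0.075774;  D = +0.070798-0.027006i
d^4_{2,1}: k∈[0..2] ⇒ -0.854858 +0.297030 -0.013761 = -0.571589;  D = -0.570324+0.037999i
d^4_{3,1}: k∈[0..1] ⇒ +0.421595 -0.048829 = +0.372766;  D = +0.362834+0.085474i
d^4_{4,1}: single k=0 term ⇒ -0.104782;  D = -0.090447-0.052902i
Y_4^{m'}(θ=1.8174,φ=2.3893) and Σ D·Y over m':
  (-0.0020-0.0070i)·(-0.3879+0.0517i)  (+0.0007-0.0468i)·(-0.1765+0.2156i)  (+0.0547-0.1690i)·(-0.0121-0.1830i)  (+0.2433-0.3476i)·(-0.2112-0.1977i)  (+0.4347-0.3389i)·(+0.1414+0.0000i)  (+0.0708-0.0270i)·(+0.2112-0.1977i)  (-0.5703+0.0380i)·(-0.0121+0.1830i)  (+0.3628+0.0855i)·(+0.1765+0.2156i)  (-0.0904-0.0529i)·(-0.3879-0.0517i)
Y_4^1(R⁻¹ n̂) = +0.008457-0.025521i

Re=0.0085 Im=-0.0255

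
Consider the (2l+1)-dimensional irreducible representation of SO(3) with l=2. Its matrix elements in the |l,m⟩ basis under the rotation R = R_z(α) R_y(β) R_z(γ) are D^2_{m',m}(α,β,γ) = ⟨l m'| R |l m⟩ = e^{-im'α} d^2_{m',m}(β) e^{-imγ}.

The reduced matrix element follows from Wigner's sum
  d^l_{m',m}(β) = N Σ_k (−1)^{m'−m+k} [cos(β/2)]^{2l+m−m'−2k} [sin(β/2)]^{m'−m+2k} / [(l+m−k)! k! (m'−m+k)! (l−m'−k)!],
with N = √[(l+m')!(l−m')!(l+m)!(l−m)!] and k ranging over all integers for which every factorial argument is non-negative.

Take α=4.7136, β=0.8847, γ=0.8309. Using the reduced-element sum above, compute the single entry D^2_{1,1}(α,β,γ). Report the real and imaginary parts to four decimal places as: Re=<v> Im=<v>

Split into d^2_{1,1}(β=0.8847) × two z-phases.
Half-angle: c=0.903748, s=0.428064. N=√(6·1·6·1)=6.000000
k∈{0,1} keeps every argument non-negative
  k=0: (−1)^0·6.0000/(6)·0.9037^4·0.4281^0 = +0.667098
  k=1: (−1)^1·6.0000/(2)·0.9037^2·0.4281^2 = -0.448988
d^2_{1,1}(0.8847) = +0.667098 -0.448988 = +0.218111
Attach z-rotation phases: D = e^{-i(1)(4.7136)}·(+0.218111)·e^{-i(1)(0.8309)} = +0.161261+0.146857i

Re=0.1613 Im=0.1469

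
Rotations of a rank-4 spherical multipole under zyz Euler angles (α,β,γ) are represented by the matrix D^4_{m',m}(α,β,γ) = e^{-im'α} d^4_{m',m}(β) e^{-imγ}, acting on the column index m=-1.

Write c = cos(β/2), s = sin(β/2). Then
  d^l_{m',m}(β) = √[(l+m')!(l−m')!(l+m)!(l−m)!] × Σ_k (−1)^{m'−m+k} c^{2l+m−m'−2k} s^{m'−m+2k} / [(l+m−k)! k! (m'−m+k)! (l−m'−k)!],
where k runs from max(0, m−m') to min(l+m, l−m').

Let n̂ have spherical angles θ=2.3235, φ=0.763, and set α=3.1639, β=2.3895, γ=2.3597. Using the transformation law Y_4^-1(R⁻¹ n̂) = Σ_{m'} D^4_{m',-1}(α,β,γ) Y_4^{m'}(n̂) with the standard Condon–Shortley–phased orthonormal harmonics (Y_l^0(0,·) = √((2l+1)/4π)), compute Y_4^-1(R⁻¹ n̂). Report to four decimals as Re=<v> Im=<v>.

Need the full column D^4_{m',-1} for m'=−4..4 at α=3.1639, β=2.3895, γ=2.3597.
cos(β/2)=0.367246, sin(β/2)=0.930124
d^4_{-4,-1}: single k=3 term ⇒ +0.040225;  D = -0.030955+0.025688i
d^4_{-3,-1}: k∈[2..3] ⇒ +0.016846 -0.180099 = -0.163253;  D = -0.123274+0.107028i
d^4_{-2,-1}: k∈[1..3] ⇒ +0.003555 -0.114029 +0.487630 = +0.377156;  D = -0.279209+0.253553i
d^4_{-1,-1}: k∈[0..3] ⇒ +0.000331 -0.031836 +0.408425 -0.873291 = -0.496370;  D = -0.359929+0.341811i
d^4_{0,-1}: k∈[0..3] ⇒ -0.003748 +0.144236 -0.925212 +0.989139 = +0.204416;  D = -0.145050+0.144036i
d^4_{1,-1}: k∈[0..3] ⇒ +0.021224 -0.408425 +1.309936 -0.560178 = +0.362556;  D = +0.251501-0.261140i
d^4_{2,-1}: k∈[0..2] ⇒ -0.076019 +0.731444 -0.938380 = -0.282955;  D = +0.191688-0.208133i
d^4_{3,-1}: k∈[0..1] ⇒ +0.180099 -0.693153 = -0.513054;  D = -0.339064+0.385046i
d^4_{4,-1}: single k=0 term ⇒ -0.258029;  D = +0.166163-0.197406i
Y_4^{m'}(θ=2.3235,φ=0.763) and Σ D·Y over m':
  (-0.0310+0.0257i)·(-0.1251-0.0112i)  (-0.1233+0.1070i)·(+0.2189+0.2505i)  (-0.2792+0.2536i)·(+0.0181-0.4043i)  (-0.3599+0.3418i)·(-0.0463+0.0443i)  (-0.1450+0.1440i)·(-0.3571+0.0000i)  (+0.2515-0.2611i)·(+0.0463+0.0443i)  (+0.1917-0.2081i)·(+0.0181+0.4043i)  (-0.3391+0.3850i)·(-0.2189+0.2505i)  (+0.1662-0.1974i)·(-0.1251+0.0112i)
Y_4^-1(R⁻¹ n̂) = +0.171190-0.045905i

Re=0.1712 Im=-0.0459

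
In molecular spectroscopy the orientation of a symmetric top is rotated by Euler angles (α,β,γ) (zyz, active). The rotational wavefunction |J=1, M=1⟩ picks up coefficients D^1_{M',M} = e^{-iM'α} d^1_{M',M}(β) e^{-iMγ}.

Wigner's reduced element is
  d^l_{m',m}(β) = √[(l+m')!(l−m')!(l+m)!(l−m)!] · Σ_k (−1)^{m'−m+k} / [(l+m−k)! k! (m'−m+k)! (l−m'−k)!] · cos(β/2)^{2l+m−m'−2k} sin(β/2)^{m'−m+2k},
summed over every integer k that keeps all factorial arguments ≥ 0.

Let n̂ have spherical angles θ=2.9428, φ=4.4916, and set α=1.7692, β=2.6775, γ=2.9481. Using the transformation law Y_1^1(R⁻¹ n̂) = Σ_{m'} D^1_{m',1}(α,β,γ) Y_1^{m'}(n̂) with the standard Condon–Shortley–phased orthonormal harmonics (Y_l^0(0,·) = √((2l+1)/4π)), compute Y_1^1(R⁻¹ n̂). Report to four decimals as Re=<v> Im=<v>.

Re=0.1981 Im=0.0671

Need the full column D^1_{m',1} for m'=−1..1 at α=1.7692, β=2.6775, γ=2.9481.
cos(β/2)=0.229969, sin(β/2)=0.973198
d^1_{-1,1}: single k=2 term ⇒ +0.947114;  D = +0.361742-0.875310i
d^1_{0,1}: single k=1 term ⇒ +0.316509;  D = -0.310603-0.060861i
d^1_{1,1}: single k=0 term ⇒ +0.052886;  D = +0.000260+0.052885i
Y_1^{m'}(θ=2.9428,φ=4.4916) and Σ D·Y over m':
  (+0.3617-0.8753i)·(-0.0149+0.0666i)  (-0.3106-0.0609i)·(-0.4790+0.0000i)  (+0.0003+0.0529i)·(+0.0149+0.0666i)
Y_1^1(R⁻¹ n̂) = +0.198123+0.067120i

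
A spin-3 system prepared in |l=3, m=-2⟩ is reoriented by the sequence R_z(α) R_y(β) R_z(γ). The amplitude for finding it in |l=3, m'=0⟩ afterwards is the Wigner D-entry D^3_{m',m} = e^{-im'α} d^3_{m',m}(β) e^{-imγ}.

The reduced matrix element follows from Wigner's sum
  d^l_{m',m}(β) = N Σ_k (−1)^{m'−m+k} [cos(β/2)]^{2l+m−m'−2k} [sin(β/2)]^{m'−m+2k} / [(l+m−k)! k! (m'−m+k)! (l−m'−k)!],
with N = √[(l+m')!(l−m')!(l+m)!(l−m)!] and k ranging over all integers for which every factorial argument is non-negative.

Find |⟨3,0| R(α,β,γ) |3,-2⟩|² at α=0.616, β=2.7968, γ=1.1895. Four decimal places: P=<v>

P=0.0217

Split into d^3_{0,-2}(β=2.7968) × two z-phases.
Half-angle: c=0.171544, s=0.985177. N=√(6·6·1·120)=65.726707
k∈{0,1} keeps every argument non-negative
  k=0: (−1)^2·65.7267/(12)·0.1715^4·0.9852^2 = +0.004603
  k=1: (−1)^3·65.7267/(12)·0.1715^2·0.9852^4 = -0.151833
d^3_{0,-2}(2.7968) = +0.004603 -0.151833 = -0.147229
|D^3_{0,-2}|² = |d^3_{0,-2}(β)|² = (-0.147229)² = 0.021677 (the z-rotation phases have unit modulus)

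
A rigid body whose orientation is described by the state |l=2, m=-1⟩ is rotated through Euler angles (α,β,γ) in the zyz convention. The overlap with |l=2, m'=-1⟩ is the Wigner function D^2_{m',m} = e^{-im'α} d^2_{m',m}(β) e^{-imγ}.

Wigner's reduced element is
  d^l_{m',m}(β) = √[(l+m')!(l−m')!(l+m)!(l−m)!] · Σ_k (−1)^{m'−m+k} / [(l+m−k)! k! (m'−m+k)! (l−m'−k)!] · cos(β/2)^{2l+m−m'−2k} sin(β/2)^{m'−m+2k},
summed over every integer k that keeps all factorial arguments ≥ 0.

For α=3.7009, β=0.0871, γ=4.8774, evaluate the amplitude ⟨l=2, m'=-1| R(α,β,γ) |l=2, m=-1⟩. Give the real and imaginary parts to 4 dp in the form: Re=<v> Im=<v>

Re=-0.6564 Im=0.7419

Split into d^2_{-1,-1}(β=0.0871) × two z-phases.
c=cos(0.0871/2)=0.999052, s=sin(0.0871/2)=0.043536; N=√[1·6·1·6]=6.000000
k: max(0,(-1)−(-1))=0 … min(2+(-1),2−(-1))=1
  k=0: (−1)^0·6.0000/(6)·0.9991^4·0.0435^0 = +0.996213
  k=1: (−1)^1·6.0000/(2)·0.9991^2·0.0435^2 = -0.005675
d^2_{-1,-1}(0.0871) = +0.996213 -0.005675 = +0.990537
D = (-0.847623-0.530599i)·(+0.990537)·(+0.164263-0.986417i) = -0.656355+0.741864i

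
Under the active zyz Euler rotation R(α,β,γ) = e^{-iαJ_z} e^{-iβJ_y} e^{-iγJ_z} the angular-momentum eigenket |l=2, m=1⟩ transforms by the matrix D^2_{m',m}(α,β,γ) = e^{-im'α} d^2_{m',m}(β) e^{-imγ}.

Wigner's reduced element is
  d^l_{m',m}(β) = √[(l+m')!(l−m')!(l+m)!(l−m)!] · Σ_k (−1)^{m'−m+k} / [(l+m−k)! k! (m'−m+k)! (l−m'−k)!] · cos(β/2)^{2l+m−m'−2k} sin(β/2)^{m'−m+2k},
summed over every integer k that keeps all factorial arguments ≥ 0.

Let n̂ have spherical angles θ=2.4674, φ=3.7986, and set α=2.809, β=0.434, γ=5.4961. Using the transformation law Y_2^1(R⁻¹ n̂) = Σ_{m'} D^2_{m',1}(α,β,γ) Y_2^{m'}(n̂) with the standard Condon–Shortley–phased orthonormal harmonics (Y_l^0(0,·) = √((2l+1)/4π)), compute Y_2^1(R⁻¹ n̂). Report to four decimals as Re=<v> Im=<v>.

Re=0.0357 Im=0.3583

Need the full column D^2_{m',1} for m'=−2..2 at α=2.809, β=0.434, γ=5.4961.
cos(β/2)=0.976548, sin(β/2)=0.215301
d^2_{-2,1}: single k=3 term ⇒ +0.019492;  D = +0.019348+0.002370i
d^2_{-1,1}: k∈[2..3] ⇒ +0.132617 -0.002149 = +0.130469;  D = -0.117224-0.057277i
d^2_{0,1}: k∈[1..2] ⇒ +0.491136 -0.023873 = +0.467263;  D = +0.329847+0.330962i
d^2_{1,1}: k∈[0..1] ⇒ +0.909440 -0.132617 = +0.776822;  D = -0.338673-0.699109i
d^2_{2,1}: single k=0 term ⇒ -0.401011;  D = -0.047419-0.398198i
Y_2^{m'}(θ=2.4674,φ=3.7986) and Σ D·Y over m':
  (+0.0193+0.0024i)·(+0.0382-0.1456i)  (-0.1172-0.0573i)·(+0.2983-0.2301i)  (+0.3298+0.3310i)·(+0.2621+0.0000i)  (-0.3387-0.6991i)·(-0.2983-0.2301i)  (-0.0474-0.3982i)·(+0.0382+0.1456i)
Y_2^1(R⁻¹ n̂) = +0.035701+0.358255i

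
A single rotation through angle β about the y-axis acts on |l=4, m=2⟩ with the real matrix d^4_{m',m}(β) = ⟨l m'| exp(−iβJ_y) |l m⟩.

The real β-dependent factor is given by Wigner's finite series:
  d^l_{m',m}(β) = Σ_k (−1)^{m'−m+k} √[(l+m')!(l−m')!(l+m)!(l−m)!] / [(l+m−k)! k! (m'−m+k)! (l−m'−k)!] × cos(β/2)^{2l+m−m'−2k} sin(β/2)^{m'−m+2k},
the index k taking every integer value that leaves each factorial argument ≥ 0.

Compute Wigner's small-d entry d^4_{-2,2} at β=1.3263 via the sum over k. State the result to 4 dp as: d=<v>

d^4_{-2,2}(β=1.3263) via Wigner's sum:
With c≡cos(β/2)=0.788057 and s≡sin(β/2)=0.615602, N=[2·720·720·2]^{1/2}=1440.000000
The bounds max(0,m−m')=4 and min(l+m,l−m')=6 give 3 terms
  k=4: (−1)^0·1440.0000/(96)·0.7881^4·0.6156^4 = +0.830850
  k=5: (−1)^1·1440.0000/(120)·0.7881^2·0.6156^6 = -0.405600
  k=6: (−1)^2·1440.0000/(1440)·0.7881^0·0.6156^8 = +0.020625
d^4_{-2,2}(1.3263) = +0.830850 -0.405600 +0.020625 = +0.445876

d=0.4459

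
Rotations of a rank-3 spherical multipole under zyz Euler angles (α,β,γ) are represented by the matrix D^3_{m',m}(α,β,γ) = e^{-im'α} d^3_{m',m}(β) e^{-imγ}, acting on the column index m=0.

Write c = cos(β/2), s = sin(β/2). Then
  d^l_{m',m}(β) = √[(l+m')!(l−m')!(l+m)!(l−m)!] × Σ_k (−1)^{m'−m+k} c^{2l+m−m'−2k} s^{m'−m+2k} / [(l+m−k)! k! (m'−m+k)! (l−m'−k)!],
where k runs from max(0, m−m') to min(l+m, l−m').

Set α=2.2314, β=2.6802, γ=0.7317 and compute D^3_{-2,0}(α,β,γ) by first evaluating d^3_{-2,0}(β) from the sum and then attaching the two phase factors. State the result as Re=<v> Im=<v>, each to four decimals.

Split into d^3_{-2,0}(β=2.6802) × two z-phases.
c=cos(2.6802/2)=0.228655, s=sin(2.6802/2)=0.973507; N=√[1·120·6·6]=65.726707
k∈{2,3} keeps every argument non-negative
  k=2: (−1)^0·65.7267/(12)·0.2287^4·0.9735^2 = +0.014189
  k=3: (−1)^1·65.7267/(12)·0.2287^2·0.9735^4 = -0.257206
d^3_{-2,0}(2.6802) = +0.014189 -0.257206 = -0.243016
Attach z-rotation phases: D = e^{-i(-2)(2.2314)}·(-0.243016)·e^{-i(0)(0.7317)} = +0.060026+0.235486i

Re=0.0600 Im=0.2355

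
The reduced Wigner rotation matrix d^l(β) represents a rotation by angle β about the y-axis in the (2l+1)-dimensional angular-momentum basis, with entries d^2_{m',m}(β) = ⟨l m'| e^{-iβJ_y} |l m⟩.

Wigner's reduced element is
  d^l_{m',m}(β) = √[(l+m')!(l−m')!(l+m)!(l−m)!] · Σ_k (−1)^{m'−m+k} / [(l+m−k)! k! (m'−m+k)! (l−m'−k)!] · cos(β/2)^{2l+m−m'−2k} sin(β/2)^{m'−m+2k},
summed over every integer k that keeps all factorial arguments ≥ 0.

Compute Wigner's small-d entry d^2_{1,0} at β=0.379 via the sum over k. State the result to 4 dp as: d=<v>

d=-0.4210

d^2_{1,0}(β=0.379) via Wigner's sum:
With c≡cos(β/2)=0.982099 and s≡sin(β/2)=0.188368, N=[6·1·2·2]^{1/2}=4.898979
k∈{0,1} keeps every argument non-negative
  k=0: (−1)^1·4.8990/(2)·0.9821^3·0.1884^1 = -0.437067
  k=1: (−1)^2·4.8990/(2)·0.9821^1·0.1884^3 = +0.016079
d^2_{1,0}(0.379) = -0.437067 +0.016079 = -0.420988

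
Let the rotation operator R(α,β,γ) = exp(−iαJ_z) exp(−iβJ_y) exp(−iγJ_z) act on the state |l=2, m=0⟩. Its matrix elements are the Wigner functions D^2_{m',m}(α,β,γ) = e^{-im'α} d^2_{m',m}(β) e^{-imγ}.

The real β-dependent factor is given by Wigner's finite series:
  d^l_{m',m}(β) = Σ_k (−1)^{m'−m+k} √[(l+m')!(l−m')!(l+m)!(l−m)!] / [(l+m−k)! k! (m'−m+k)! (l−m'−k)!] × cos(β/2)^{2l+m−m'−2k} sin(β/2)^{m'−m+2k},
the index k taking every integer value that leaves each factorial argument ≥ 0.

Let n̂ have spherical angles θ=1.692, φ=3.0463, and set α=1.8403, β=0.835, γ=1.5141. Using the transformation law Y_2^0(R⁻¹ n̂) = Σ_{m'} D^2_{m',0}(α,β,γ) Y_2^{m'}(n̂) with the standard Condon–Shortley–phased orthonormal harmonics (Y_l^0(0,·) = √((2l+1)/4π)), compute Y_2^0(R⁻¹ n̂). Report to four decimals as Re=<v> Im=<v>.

Need the full column D^2_{m',0} for m'=−2..2 at α=1.8403, β=0.835, γ=1.5141.
cos(β/2)=0.914105, sin(β/2)=0.405476
d^2_{-2,0}: single k=2 term ⇒ +0.336511;  D = -0.288800-0.172726i
d^2_{-1,0}: k∈[1..2] ⇒ +0.758630 -0.149269 = +0.609362;  D = -0.162244+0.587366i
d^2_{0,0}: k∈[0..2] ⇒ +0.698209 -0.549521 +0.027031 = +0.175719;  D = +0.175719+0.000000i
d^2_{1,0}: k∈[0..1] ⇒ -0.758630 +0.149269 = -0.609362;  D = +0.162244+0.587366i
d^2_{2,0}: single k=0 term ⇒ +0.336511;  D = -0.288800+0.172726i
Y_2^{m'}(θ=1.692,φ=3.0463) and Σ D·Y over m':
  (-0.2888-0.1727i)·(+0.3737+0.0721i)  (-0.1622+0.5874i)·(+0.0923+0.0088i)  (+0.1757+0.0000i)·(-0.3016+0.0000i)  (+0.1622+0.5874i)·(-0.0923+0.0088i)  (-0.2888+0.1727i)·(+0.3737-0.0721i)
Y_2^0(R⁻¹ n̂) = -0.284266+0.000000i

Re=-0.2843 Im=0.0000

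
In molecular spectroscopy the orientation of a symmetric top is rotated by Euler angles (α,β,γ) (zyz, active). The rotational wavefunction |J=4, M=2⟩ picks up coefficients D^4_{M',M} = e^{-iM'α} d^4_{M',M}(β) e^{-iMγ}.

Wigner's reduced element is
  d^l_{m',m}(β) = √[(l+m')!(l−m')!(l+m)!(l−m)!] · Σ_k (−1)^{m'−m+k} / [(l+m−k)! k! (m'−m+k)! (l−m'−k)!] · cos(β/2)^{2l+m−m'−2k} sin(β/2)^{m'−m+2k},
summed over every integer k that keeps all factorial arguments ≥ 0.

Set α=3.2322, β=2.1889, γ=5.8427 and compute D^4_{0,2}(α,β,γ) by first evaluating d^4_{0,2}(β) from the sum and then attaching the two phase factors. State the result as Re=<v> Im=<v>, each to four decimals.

First d^4_{0,2}(β=2.1889), then the phase factors e^{-i(0)α} and e^{-i(2)γ}:
Half-angle: c=0.458535, s=0.888676. N=√(24·24·720·2)=910.735966
k: max(0,(2)−(0))=2 … min(4+(2),4−(0))=4
  k=2: (−1)^0·910.7360/(96)·0.4585^6·0.8887^2 = +0.069638
  k=3: (−1)^1·910.7360/(36)·0.4585^4·0.8887^4 = -0.697518
  k=4: (−1)^2·910.7360/(96)·0.4585^2·0.8887^6 = +0.982490
d^4_{0,2}(2.1889) = +0.069638 -0.697518 +0.982490 = +0.354610
D = (+1.000000+0.000000i)·(+0.354610)·(+0.636403+0.771357i) = +0.225675+0.273531i

Re=0.2257 Im=0.2735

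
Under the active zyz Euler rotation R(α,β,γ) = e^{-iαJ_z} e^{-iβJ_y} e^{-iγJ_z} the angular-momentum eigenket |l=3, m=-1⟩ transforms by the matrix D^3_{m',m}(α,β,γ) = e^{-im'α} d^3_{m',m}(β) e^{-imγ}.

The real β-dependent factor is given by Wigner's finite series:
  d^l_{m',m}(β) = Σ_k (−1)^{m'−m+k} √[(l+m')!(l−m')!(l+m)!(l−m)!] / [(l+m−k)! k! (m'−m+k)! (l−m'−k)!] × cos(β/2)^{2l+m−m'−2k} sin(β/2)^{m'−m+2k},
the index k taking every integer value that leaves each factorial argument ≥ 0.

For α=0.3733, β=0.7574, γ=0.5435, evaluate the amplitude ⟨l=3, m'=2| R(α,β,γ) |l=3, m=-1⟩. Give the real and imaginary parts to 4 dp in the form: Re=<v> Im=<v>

D^3_{2,-1}(0.3733,0.7574,0.5435) = e^{-i·2·0.3733}·d^3_{2,-1}(0.7574)·e^{-i·-1·0.5435}. Compute d first:
c=cos(0.7574/2)=0.929146, s=sin(0.7574/2)=0.369713; N=√[120·1·2·24]=75.894664
The bounds max(0,m−m')=0 and min(l+m,l−m')=1 give 2 terms
  k=0: (−1)^3·75.8947/(12)·0.9291^3·0.3697^3 = -0.256375
  k=1: (−1)^4·75.8947/(24)·0.9291^1·0.3697^5 = +0.020296
d^3_{2,-1}(0.7574) = -0.256375 +0.020296 = -0.236079
Phases: e^{-i·(2)·0.3733}=+0.734002-0.679147i, e^{-i·(-1)·0.5435}=+0.855904+0.517135i ⇒ D=-0.231227+0.047619i

Re=-0.2312 Im=0.0476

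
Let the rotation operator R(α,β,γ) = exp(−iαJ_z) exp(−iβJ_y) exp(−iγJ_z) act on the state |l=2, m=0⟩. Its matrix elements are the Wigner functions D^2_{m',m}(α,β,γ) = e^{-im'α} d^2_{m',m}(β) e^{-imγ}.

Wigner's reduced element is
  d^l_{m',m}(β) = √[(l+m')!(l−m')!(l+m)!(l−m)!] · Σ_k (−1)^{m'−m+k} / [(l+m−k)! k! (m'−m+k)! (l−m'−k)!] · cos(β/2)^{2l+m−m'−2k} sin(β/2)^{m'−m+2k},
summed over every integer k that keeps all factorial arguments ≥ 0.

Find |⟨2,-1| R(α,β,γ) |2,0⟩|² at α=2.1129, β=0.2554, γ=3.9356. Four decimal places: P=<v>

D^2_{-1,0}(2.1129,0.2554,3.9356) = e^{-i·-1·2.1129}·d^2_{-1,0}(0.2554)·e^{-i·0·3.9356}. Compute d first:
With c≡cos(β/2)=0.991857 and s≡sin(β/2)=0.127353, N=[1·6·2·2]^{1/2}=4.898979
k: max(0,(0)−(-1))=1 … min(2+(0),2−(-1))=2
  k=1: (−1)^0·4.8990/(2)·0.9919^3·0.1274^1 = +0.304392
  k=2: (−1)^1·4.8990/(2)·0.9919^1·0.1274^3 = -0.005018
d^2_{-1,0}(0.2554) = +0.304392 -0.005018 = +0.299374
|D^2_{-1,0}|² = |d^2_{-1,0}(β)|² = (+0.299374)² = 0.089625 (the z-rotation phases have unit modulus)

P=0.0896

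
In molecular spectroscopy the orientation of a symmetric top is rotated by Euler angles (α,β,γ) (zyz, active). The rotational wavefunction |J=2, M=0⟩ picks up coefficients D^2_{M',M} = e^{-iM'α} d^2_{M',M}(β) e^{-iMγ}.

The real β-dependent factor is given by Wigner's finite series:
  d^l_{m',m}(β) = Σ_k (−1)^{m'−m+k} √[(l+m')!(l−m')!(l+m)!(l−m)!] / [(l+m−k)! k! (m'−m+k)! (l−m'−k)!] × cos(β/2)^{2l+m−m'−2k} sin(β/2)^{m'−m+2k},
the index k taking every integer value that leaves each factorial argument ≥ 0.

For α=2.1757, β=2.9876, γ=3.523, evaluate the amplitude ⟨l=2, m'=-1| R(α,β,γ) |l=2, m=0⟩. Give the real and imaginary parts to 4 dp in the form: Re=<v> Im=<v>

Re=0.1056 Im=-0.1527

D^2_{-1,0}(2.1757,2.9876,3.523) = e^{-i·-1·2.1757}·d^2_{-1,0}(2.9876)·e^{-i·0·3.523}. Compute d first:
With c≡cos(β/2)=0.076920 and s≡sin(β/2)=0.997037, N=[1·6·2·2]^{1/2}=4.898979
Admissible k: 1..2 (factorial args all ≥0)
  k=1: (−1)^0·4.8990/(2)·0.0769^3·0.9970^1 = +0.001111
  k=2: (−1)^1·4.8990/(2)·0.0769^1·0.9970^3 = -0.186746
d^2_{-1,0}(2.9876) = +0.001111 -0.186746 = -0.185634
D = (-0.568683+0.822557i)·(-0.185634)·(+1.000000+0.000000i) = +0.105567-0.152695i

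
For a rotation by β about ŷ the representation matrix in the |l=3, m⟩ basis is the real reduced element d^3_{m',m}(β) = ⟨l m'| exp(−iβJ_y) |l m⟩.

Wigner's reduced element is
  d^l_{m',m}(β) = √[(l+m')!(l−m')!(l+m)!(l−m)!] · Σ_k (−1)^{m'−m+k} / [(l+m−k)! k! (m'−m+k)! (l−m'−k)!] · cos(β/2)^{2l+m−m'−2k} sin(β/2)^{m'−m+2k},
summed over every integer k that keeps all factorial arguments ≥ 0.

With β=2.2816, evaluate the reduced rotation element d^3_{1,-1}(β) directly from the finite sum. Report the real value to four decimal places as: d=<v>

d^3_{1,-1}(β=2.2816) via Wigner's sum:
Half-angle: c=0.416867, s=0.908967. N=√(24·2·2·24)=48.000000
The bounds max(0,m−m')=0 and min(l+m,l−m')=2 give 3 terms
  k=0: (−1)^2·48.0000/(8)·0.4169^4·0.9090^2 = +0.149706
  k=1: (−1)^3·48.0000/(6)·0.4169^2·0.9090^4 = -0.949028
  k=2: (−1)^4·48.0000/(48)·0.4169^0·0.9090^6 = +0.564014
d^3_{1,-1}(2.2816) = +0.149706 -0.949028 +0.564014 = -0.235308

d=-0.2353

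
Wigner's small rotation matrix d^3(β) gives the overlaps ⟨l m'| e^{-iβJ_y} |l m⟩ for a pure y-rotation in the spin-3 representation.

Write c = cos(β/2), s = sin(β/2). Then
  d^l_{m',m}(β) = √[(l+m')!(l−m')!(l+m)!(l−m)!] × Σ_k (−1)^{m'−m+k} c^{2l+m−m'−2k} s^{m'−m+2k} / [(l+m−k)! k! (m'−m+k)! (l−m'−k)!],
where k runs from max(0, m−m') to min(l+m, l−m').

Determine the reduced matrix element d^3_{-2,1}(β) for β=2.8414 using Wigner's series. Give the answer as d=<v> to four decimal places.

d=-0.4264

d^3_{-2,1}(β=2.8414) via Wigner's sum:
c=cos(2.8414/2)=0.149533, s=sin(2.8414/2)=0.988757; N=√[1·120·24·2]=75.894664
k: max(0,(1)−(-2))=3 … min(3+(1),3−(-2))=4
  k=3: (−1)^0·75.8947/(12)·0.1495^3·0.9888^3 = +0.020441
  k=4: (−1)^1·75.8947/(24)·0.1495^1·0.9888^5 = -0.446874
d^3_{-2,1}(2.8414) = +0.020441 -0.446874 = -0.426433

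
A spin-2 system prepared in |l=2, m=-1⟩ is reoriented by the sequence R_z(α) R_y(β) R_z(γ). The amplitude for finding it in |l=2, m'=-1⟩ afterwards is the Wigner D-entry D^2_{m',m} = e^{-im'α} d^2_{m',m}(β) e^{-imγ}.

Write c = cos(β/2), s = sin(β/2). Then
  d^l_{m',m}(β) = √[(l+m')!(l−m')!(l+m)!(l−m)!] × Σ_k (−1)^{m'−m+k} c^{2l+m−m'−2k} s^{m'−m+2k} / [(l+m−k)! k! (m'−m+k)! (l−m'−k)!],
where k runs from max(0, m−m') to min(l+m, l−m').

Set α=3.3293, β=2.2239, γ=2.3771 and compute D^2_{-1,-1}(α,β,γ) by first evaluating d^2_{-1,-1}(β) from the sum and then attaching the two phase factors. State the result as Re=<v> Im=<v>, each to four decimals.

Re=-0.3643 Im=0.2370

D^2_{-1,-1}(3.3293,2.2239,2.3771) = e^{-i·-1·3.3293}·d^2_{-1,-1}(2.2239)·e^{-i·-1·2.3771}. Compute d first:
Half-angle: c=0.442914, s=0.896564. N=√(1·6·1·6)=6.000000
k∈{0,1} keeps every argument non-negative
  k=0: (−1)^0·6.0000/(6)·0.4429^4·0.8966^0 = +0.038484
  k=1: (−1)^1·6.0000/(2)·0.4429^2·0.8966^2 = -0.473067
d^2_{-1,-1}(2.2239) = +0.038484 -0.473067 = -0.434583
Phases: e^{-i·(-1)·3.3293}=-0.982435-0.186607i, e^{-i·(-1)·2.3771}=-0.721734+0.692171i ⇒ D=-0.364277+0.236992i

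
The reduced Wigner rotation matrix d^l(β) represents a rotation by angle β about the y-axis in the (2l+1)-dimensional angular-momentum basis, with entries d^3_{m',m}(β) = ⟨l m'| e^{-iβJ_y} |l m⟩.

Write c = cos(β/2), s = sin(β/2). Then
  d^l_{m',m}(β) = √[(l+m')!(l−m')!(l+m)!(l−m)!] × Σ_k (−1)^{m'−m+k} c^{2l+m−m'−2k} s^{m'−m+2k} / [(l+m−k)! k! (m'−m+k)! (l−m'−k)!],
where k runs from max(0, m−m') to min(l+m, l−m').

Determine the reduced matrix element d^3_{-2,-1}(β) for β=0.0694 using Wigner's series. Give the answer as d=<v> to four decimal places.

d^3_{-2,-1}(β=0.0694) via Wigner's sum:
Half-angle: c=0.999398, s=0.034693. N=√(1·120·2·24)=75.894664
Admissible k: 1..2 (factorial args all ≥0)
  k=1: (−1)^0·75.8947/(24)·0.9994^5·0.0347^1 = +0.109379
  k=2: (−1)^1·75.8947/(12)·0.9994^3·0.0347^3 = -0.000264
d^3_{-2,-1}(0.0694) = +0.109379 -0.000264 = +0.109116

d=0.1091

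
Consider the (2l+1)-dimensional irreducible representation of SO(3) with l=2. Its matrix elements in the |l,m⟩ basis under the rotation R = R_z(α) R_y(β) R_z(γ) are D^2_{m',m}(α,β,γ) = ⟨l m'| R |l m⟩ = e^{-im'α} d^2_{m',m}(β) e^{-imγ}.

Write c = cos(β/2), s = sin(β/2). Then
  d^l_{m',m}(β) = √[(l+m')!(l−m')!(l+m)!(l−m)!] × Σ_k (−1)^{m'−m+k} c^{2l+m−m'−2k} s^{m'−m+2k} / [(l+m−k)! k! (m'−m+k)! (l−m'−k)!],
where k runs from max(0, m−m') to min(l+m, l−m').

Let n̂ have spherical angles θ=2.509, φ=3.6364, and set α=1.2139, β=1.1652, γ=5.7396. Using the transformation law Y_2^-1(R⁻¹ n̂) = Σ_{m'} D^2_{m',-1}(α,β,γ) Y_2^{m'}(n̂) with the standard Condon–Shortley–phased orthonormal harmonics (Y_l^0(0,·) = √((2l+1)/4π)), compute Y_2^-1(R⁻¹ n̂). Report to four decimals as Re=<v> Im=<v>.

Re=-0.1587 Im=0.3515

Need the full column D^2_{m',-1} for m'=−2..2 at α=1.2139, β=1.1652, γ=5.7396.
cos(β/2)=0.835035, sin(β/2)=0.550197
d^2_{-2,-1}: single k=1 term ⇒ +0.640711;  D = -0.197539+0.609499i
d^2_{-1,-1}: k∈[0..1] ⇒ +0.486204 -0.633238 = -0.147034;  D = -0.115219-0.091342i
d^2_{0,-1}: k∈[0..1] ⇒ -0.784707 +0.340671 = -0.444037;  D = -0.380033+0.229659i
d^2_{1,-1}: k∈[0..1] ⇒ +0.633238 -0.091637 = +0.541600;  D = -0.100525-0.532190i
d^2_{2,-1}: single k=0 term ⇒ -0.278156;  D = +0.274137+0.047116i
Y_2^{m'}(θ=2.509,φ=3.6364) and Σ D·Y over m':
  (-0.1975+0.6095i)·(+0.0741-0.1129i)  (-0.1152-0.0913i)·(+0.3242-0.1749i)  (-0.3800+0.2297i)·(+0.3000+0.0000i)  (-0.1005-0.5322i)·(-0.3242-0.1749i)  (+0.2741+0.0471i)·(+0.0741+0.1129i)
Y_2^-1(R⁻¹ n̂) = -0.158713+0.351473i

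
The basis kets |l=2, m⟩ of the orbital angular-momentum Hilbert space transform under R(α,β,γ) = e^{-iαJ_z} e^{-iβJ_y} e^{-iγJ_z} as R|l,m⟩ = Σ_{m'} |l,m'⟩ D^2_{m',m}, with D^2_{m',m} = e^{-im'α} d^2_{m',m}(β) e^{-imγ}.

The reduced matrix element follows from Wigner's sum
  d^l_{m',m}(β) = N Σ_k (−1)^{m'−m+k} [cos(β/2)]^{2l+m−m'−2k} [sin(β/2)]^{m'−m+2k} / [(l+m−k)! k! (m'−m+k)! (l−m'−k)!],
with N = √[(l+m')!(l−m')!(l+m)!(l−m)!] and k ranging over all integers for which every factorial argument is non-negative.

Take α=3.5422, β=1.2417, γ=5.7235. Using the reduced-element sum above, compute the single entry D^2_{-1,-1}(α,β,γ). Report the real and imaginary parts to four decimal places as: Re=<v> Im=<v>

Re=0.2310 Im=-0.0371

First d^2_{-1,-1}(β=1.2417), then the phase factors e^{-i(-1)α} and e^{-i(-1)γ}:
With c≡cos(β/2)=0.813384 and s≡sin(β/2)=0.581727, N=[1·6·1·6]^{1/2}=6.000000
k: max(0,(-1)−(-1))=0 … min(2+(-1),2−(-1))=1
  k=0: (−1)^0·6.0000/(6)·0.8134^4·0.5817^0 = +0.437707
  k=1: (−1)^1·6.0000/(2)·0.8134^2·0.5817^2 = -0.671662
d^2_{-1,-1}(1.2417) = +0.437707 -0.671662 = -0.233956
D = (-0.920824-0.389978i)·(-0.233956)·(+0.847422-0.530920i) = +0.231002-0.037060i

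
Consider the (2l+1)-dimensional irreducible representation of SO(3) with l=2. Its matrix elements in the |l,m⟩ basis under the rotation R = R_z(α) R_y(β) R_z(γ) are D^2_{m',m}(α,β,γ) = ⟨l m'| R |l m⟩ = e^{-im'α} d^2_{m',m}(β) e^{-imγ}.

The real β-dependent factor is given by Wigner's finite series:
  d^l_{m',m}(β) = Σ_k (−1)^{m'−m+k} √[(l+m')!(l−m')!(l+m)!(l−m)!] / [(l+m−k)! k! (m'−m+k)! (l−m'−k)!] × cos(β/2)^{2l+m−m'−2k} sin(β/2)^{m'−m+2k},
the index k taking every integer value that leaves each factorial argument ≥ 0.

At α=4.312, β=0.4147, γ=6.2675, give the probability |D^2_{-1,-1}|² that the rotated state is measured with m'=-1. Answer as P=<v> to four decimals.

P=0.6325

First d^2_{-1,-1}(β=0.4147), then the phase factors e^{-i(-1)α} and e^{-i(-1)γ}:
With c≡cos(β/2)=0.978580 and s≡sin(β/2)=0.205867, N=[1·6·1·6]^{1/2}=6.000000
The bounds max(0,m−m')=0 and min(l+m,l−m')=1 give 2 terms
  k=0: (−1)^0·6.0000/(6)·0.9786^4·0.2059^0 = +0.917033
  k=1: (−1)^1·6.0000/(2)·0.9786^2·0.2059^2 = -0.121756
d^2_{-1,-1}(0.4147) = +0.917033 -0.121756 = +0.795278
|D^2_{-1,-1}|² = |d^2_{-1,-1}(β)|² = (+0.795278)² = 0.632467 (the z-rotation phases have unit modulus)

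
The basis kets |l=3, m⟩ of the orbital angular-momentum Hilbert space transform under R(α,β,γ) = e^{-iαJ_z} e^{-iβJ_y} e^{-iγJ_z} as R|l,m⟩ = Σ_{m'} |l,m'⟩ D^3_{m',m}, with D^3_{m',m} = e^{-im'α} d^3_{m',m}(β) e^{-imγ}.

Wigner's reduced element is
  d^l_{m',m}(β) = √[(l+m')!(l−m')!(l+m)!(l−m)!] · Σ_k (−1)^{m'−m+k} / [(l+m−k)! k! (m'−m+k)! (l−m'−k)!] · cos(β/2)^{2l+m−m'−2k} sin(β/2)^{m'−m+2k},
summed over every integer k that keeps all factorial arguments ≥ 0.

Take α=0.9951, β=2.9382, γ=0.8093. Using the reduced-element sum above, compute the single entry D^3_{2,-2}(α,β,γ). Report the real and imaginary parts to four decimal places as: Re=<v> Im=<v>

Re=-0.8562 Im=0.3337

First d^3_{2,-2}(β=2.9382), then the phase factors e^{-i(2)α} and e^{-i(-2)γ}:
Half-angle: c=0.101521, s=0.994833. N=√(120·1·1·120)=120.000000
k: max(0,(-2)−(2))=0 … min(3+(-2),3−(2))=1
  k=0: (−1)^4·120.0000/(24)·0.1015^2·0.9948^4 = +0.050476
  k=1: (−1)^5·120.0000/(120)·0.1015^0·0.9948^6 = -0.969398
d^3_{2,-2}(2.9382) = +0.050476 -0.969398 = -0.918922
Phases: e^{-i·(2)·0.9951}=-0.407216-0.913332i, e^{-i·(-2)·0.8093}=-0.047785+0.998858i ⇒ D=-0.856203+0.333667i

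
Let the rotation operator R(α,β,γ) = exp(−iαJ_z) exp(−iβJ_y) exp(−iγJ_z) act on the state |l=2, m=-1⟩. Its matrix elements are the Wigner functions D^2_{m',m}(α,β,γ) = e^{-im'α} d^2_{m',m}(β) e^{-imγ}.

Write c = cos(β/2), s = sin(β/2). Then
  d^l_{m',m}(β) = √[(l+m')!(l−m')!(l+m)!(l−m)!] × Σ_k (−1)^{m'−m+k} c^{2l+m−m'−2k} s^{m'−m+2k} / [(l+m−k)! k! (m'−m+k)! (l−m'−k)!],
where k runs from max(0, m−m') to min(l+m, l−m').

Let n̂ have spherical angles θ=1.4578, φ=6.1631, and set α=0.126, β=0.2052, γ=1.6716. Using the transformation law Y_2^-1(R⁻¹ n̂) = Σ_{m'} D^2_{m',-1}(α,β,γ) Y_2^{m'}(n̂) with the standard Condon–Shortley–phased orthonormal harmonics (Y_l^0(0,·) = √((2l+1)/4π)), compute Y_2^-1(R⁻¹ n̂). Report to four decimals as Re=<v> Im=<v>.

Need the full column D^2_{m',-1} for m'=−2..2 at α=0.126, β=0.2052, γ=1.6716.
cos(β/2)=0.994741, sin(β/2)=0.102420
d^2_{-2,-1}: single k=1 term ⇒ +0.201626;  D = -0.069668+0.189207i
d^2_{-1,-1}: k∈[0..1] ⇒ +0.979130 -0.031140 = +0.947991;  D = -0.213169+0.923713i
d^2_{0,-1}: k∈[0..1] ⇒ -0.246940 +0.002618 = -0.244322;  D = +0.024587-0.243082i
d^2_{1,-1}: k∈[0..1] ⇒ +0.031140 -0.000110 = +0.031029;  D = +0.000782+0.031020i
d^2_{2,-1}: single k=0 term ⇒ -0.002137;  D = -0.000322-0.002113i
Y_2^{m'}(θ=1.4578,φ=6.1631) and Σ D·Y over m':
  (-0.0697+0.1892i)·(+0.3704+0.0907i)  (-0.2132+0.9237i)·(+0.0859+0.0104i)  (+0.0246-0.2431i)·(-0.3034+0.0000i)  (+0.0008+0.0310i)·(-0.0859+0.0104i)  (-0.0003-0.0021i)·(+0.3704-0.0907i)
Y_2^-1(R⁻¹ n̂) = -0.079024+0.211261i

Re=-0.0790 Im=0.2113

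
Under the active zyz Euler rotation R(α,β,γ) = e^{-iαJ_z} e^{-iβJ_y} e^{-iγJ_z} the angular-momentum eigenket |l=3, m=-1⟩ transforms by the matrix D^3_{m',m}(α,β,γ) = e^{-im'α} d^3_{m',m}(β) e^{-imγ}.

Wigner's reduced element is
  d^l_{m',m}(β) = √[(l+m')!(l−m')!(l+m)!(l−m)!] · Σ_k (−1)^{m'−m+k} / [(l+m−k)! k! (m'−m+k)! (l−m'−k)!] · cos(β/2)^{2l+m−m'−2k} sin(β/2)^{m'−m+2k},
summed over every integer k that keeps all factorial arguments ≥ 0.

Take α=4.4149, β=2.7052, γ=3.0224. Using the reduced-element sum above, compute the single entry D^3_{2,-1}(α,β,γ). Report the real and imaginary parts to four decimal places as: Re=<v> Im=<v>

D^3_{2,-1}(4.4149,2.7052,3.0224) = e^{-i·2·4.4149}·d^3_{2,-1}(2.7052)·e^{-i·-1·3.0224}. Compute d first:
Half-angle: c=0.216469, s=0.976289. N=√(120·1·2·24)=75.894664
k: max(0,(-1)−(2))=0 … min(3+(-1),3−(2))=1
  k=0: (−1)^3·75.8947/(12)·0.2165^3·0.9763^3 = -0.059697
  k=1: (−1)^4·75.8947/(24)·0.2165^1·0.9763^5 = +0.607140
d^3_{2,-1}(2.7052) = -0.059697 +0.607140 = +0.547443
Phases: e^{-i·(2)·4.4149}=-0.828161-0.560491i, e^{-i·(-1)·3.0224}=-0.992905+0.118911i ⇒ D=+0.486640+0.250749i

Re=0.4866 Im=0.2507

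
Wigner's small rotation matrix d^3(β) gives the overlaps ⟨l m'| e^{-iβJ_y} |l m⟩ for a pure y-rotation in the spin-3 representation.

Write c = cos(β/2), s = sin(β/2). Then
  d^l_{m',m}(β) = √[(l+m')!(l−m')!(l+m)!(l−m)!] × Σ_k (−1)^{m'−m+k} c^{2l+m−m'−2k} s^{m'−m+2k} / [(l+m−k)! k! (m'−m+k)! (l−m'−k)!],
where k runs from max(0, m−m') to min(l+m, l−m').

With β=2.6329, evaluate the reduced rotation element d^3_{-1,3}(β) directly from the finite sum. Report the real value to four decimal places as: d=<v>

d=0.2151

d^3_{-1,3}(β=2.6329) via Wigner's sum:
Half-angle: c=0.251613, s=0.967828. N=√(2·24·720·1)=185.903201
k∈{4} keeps every argument non-negative
  k=4: (−1)^0·185.9032/(48)·0.2516^2·0.9678^4 = +0.215131
d^3_{-1,3}(2.6329) = +0.215131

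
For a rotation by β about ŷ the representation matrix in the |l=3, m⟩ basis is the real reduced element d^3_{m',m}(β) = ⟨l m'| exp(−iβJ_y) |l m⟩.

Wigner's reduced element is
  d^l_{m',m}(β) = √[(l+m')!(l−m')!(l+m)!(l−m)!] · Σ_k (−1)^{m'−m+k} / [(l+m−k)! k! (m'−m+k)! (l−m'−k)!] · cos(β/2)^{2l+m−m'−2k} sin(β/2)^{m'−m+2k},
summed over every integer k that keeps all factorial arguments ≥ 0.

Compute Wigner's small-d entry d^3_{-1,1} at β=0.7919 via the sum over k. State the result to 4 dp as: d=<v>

d=0.4993

d^3_{-1,1}(β=0.7919) via Wigner's sum:
With c≡cos(β/2)=0.922631 and s≡sin(β/2)=0.385685, N=[2·24·24·2]^{1/2}=48.000000
k: max(0,(1)−(-1))=2 … min(3+(1),3−(-1))=4
  k=2: (−1)^0·48.0000/(8)·0.9226^4·0.3857^2 = +0.646737
  k=3: (−1)^1·48.0000/(6)·0.9226^2·0.3857^4 = -0.150687
  k=4: (−1)^2·48.0000/(48)·0.9226^0·0.3857^6 = +0.003292
d^3_{-1,1}(0.7919) = +0.646737 -0.150687 +0.003292 = +0.499342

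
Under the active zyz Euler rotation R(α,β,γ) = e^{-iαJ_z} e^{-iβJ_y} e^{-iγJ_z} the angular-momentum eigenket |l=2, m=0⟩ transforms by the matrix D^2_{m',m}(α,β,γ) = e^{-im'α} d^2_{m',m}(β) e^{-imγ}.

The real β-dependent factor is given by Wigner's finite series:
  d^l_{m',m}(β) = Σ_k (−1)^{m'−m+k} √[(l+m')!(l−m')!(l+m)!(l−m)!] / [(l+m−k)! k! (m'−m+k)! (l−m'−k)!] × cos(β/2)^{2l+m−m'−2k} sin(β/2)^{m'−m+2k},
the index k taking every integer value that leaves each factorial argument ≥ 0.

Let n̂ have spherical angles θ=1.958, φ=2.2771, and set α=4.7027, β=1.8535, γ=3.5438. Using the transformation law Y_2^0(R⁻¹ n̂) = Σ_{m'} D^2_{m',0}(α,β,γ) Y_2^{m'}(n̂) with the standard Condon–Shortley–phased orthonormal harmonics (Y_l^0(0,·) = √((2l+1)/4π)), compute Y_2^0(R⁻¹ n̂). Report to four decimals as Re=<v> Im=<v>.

Re=-0.0128 Im=0.0000

Need the full column D^2_{m',0} for m'=−2..2 at α=4.7027, β=1.8535, γ=3.5438.
cos(β/2)=0.600436, sin(β/2)=0.799673
d^2_{-2,0}: single k=2 term ⇒ +0.564721;  D = -0.564615+0.010942i
d^2_{-1,0}: k∈[1..2] ⇒ +0.424022 -0.752106 = -0.328085;  D = +0.003179+0.328069i
d^2_{0,0}: k∈[0..2] ⇒ +0.129977 -0.922185 +0.408930 = -0.383278;  D = -0.383278+0.000000i
d^2_{1,0}: k∈[0..1] ⇒ -0.424022 +0.752106 = +0.328085;  D = -0.003179+0.328069i
d^2_{2,0}: single k=0 term ⇒ +0.564721;  D = -0.564615-0.010942i
Y_2^{m'}(θ=1.958,φ=2.2771) and Σ D·Y over m':
  (-0.5646+0.0109i)·(-0.0522+0.3271i)  (+0.0032+0.3281i)·(+0.1753+0.2055i)  (-0.3833+0.0000i)·(-0.1805+0.0000i)  (-0.0032+0.3281i)·(-0.1753+0.2055i)  (-0.5646-0.0109i)·(-0.0522-0.3271i)
Y_2^0(R⁻¹ n̂) = -0.012786+0.000000i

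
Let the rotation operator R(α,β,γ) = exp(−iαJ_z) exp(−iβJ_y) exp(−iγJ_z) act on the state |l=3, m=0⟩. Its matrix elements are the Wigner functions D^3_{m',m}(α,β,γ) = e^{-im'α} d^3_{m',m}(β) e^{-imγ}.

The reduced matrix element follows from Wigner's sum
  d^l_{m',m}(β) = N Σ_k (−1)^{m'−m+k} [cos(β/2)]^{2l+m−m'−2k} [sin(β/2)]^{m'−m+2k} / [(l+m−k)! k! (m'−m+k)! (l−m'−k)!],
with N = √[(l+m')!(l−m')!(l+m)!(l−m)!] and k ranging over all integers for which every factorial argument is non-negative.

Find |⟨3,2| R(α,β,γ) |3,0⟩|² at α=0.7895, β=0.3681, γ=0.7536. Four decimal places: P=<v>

D^3_{2,0}(0.7895,0.3681,0.7536) = e^{-i·2·0.7895}·d^3_{2,0}(0.3681)·e^{-i·0·0.7536}. Compute d first:
Half-angle: c=0.983111, s=0.183013. N=√(120·1·6·6)=65.726707
The bounds max(0,m−m')=0 and min(l+m,l−m')=1 give 2 terms
  k=0: (−1)^2·65.7267/(12)·0.9831^4·0.1830^2 = +0.171369
  k=1: (−1)^3·65.7267/(12)·0.9831^2·0.1830^4 = -0.005939
d^3_{2,0}(0.3681) = +0.171369 -0.005939 = +0.165430
|D^3_{2,0}|² = |d^3_{2,0}(β)|² = (+0.165430)² = 0.027367 (the z-rotation phases have unit modulus)

P=0.0274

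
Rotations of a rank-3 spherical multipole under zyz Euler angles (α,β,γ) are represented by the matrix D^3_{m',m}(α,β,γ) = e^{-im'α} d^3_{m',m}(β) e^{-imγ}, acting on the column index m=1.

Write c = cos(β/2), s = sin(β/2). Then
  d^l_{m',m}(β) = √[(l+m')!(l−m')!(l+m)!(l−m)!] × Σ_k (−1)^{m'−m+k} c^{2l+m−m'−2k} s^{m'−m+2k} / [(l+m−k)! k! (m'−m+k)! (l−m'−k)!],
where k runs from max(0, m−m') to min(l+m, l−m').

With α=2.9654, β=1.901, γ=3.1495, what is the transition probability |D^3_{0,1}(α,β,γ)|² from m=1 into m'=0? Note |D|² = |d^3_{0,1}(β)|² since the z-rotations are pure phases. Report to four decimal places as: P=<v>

Split into d^3_{0,1}(β=1.901) × two z-phases.
Half-angle: c=0.581276, s=0.813706. N=√(6·6·24·2)=41.569219
k∈{1,2,3} keeps every argument non-negative
  k=1: (−1)^0·41.5692/(12)·0.5813^5·0.8137^1 = +0.187056
  k=2: (−1)^1·41.5692/(4)·0.5813^3·0.8137^3 = -1.099671
  k=3: (−1)^2·41.5692/(12)·0.5813^1·0.8137^5 = +0.718309
d^3_{0,1}(1.901) = +0.187056 -1.099671 +0.718309 = -0.194306
|D^3_{0,1}|² = |d^3_{0,1}(β)|² = (-0.194306)² = 0.037755 (the z-rotation phases have unit modulus)

P=0.0378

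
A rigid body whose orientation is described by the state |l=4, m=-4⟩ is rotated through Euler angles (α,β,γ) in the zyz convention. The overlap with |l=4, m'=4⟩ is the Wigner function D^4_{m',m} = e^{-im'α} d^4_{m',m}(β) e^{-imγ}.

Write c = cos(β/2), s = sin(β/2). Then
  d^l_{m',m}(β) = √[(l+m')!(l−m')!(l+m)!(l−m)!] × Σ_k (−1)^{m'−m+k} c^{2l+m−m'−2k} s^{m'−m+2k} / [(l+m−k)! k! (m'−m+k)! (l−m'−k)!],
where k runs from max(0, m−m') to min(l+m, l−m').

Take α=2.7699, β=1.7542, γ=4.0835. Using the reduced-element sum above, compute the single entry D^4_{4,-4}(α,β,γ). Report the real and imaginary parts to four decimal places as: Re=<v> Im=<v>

D^4_{4,-4}(2.7699,1.7542,4.0835) = e^{-i·4·2.7699}·d^4_{4,-4}(1.7542)·e^{-i·-4·4.0835}. Compute d first:
Half-angle: c=0.639384, s=0.768888. N=√(40320·1·1·40320)=40320.000000
k: max(0,(-4)−(4))=0 … min(4+(-4),4−(4))=0
  k=0: (−1)^8·40320.0000/(40320)·0.6394^0·0.7689^8 = +0.122153
d^4_{4,-4}(1.7542) = +0.122153
Phases: e^{-i·(4)·2.7699}=+0.083927+0.996472i, e^{-i·(-4)·4.0835}=-0.810356-0.585938i ⇒ D=+0.063014-0.104645i

Re=0.0630 Im=-0.1046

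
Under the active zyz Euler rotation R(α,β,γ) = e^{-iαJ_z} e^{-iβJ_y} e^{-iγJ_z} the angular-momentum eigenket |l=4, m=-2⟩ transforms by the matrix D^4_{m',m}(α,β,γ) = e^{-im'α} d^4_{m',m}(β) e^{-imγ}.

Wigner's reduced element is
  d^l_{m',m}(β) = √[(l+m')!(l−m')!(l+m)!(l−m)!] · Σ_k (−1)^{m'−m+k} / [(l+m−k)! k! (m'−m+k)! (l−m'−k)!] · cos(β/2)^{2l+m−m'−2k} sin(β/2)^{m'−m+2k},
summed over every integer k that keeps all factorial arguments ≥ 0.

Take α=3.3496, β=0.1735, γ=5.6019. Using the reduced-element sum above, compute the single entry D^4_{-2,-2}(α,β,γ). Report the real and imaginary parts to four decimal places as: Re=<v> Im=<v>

First d^4_{-2,-2}(β=0.1735), then the phase factors e^{-i(-2)α} and e^{-i(-2)γ}:
With c≡cos(β/2)=0.996240 and s≡sin(β/2)=0.086641, N=[2·720·2·720]^{1/2}=1440.000000
k∈{0,1,2} keeps every argument non-negative
  k=0: (−1)^0·1440.0000/(1440)·0.9962^8·0.0866^0 = +0.970310
  k=1: (−1)^1·1440.0000/(120)·0.9962^6·0.0866^2 = -0.088067
  k=2: (−1)^2·1440.0000/(96)·0.9962^4·0.0866^4 = +0.000833
d^4_{-2,-2}(0.1735) = +0.970310 -0.088067 +0.000833 = +0.883075
D = (+0.914707+0.404118i)·(+0.883075)·(+0.206724-0.978399i) = +0.516141-0.716534i

Re=0.5161 Im=-0.7165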